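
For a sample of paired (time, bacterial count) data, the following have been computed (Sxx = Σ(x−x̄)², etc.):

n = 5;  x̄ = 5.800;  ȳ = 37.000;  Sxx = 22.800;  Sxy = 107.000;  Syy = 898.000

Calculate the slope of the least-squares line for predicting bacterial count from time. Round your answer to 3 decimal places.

b = Sxy/Sxx = 107/22.8 = 4.692982

4.693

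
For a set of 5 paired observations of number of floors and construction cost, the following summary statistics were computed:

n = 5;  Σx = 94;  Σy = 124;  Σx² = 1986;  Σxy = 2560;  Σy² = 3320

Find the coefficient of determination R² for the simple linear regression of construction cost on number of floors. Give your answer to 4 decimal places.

0.9774

Sxx = Σx² − (Σx)²/n = 1986 − 1767.2 = 218.8
Sxy = Σxy − (Σx)(Σy)/n = 2560 − 2331.2 = 228.8
Syy = Σy² − (Σy)²/n = 3320 − 3075.2 = 244.8
R² = Sxy²/(Sxx·Syy) = (228.8)²/(218.8·244.8) = 0.977357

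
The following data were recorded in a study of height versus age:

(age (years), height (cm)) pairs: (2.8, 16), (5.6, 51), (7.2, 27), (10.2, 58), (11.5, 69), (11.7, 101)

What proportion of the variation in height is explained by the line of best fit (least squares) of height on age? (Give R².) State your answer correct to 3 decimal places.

n = 6, Σx = 49, Σy = 322, Σxy = 3091.6, Σx² = 464.22, Σy² = 21912
Sxx = Σx² − (Σx)²/n = 464.22 − 400.166667 = 64.053333
Sxy = Σxy − (Σx)(Σy)/n = 3091.6 − 2629.666667 = 461.933333
Syy = Σy² − (Σy)²/n = 21912 − 17280.666667 = 4631.333333
R² = Sxy²/(Sxx·Syy) = (461.933333)²/(64.053333·4631.333333) = 0.719301

0.719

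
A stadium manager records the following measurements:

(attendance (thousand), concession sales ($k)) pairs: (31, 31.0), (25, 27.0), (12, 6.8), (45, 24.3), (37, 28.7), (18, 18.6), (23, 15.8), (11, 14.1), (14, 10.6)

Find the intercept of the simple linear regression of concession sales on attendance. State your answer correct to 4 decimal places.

6.0534

n = 9, Σx = 216, Σy = 176.9, Σxy = 4874.7, Σx² = 6294
Sxx = Σx² − (Σx)²/n = 6294 − 5184 = 1110
Sxy = Σxy − (Σx)(Σy)/n = 4874.7 − 4245.6 = 629.1
b = Sxy/Sxx = 629.1/1110 = 0.566757
a = ȳ − b·x̄ = 19.655556 − 0.566757·24 = 6.053393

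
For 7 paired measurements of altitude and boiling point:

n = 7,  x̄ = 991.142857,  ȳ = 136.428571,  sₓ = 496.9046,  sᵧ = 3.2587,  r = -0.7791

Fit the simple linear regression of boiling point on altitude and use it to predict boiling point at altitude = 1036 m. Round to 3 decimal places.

b = r · sᵧ/sₓ = -0.7791 · 3.2587/496.9046 = -0.005109
a = ȳ − b·x̄ = 136.428571 − (-0.005109)·991.142857 = 141.492654
ŷ(1036) = a + b·1036 = 141.492654 + (-0.005109)·1036 = 136.199381

136.199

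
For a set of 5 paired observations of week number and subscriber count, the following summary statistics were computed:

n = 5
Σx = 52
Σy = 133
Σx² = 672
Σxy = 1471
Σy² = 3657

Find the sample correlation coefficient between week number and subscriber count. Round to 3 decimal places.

0.702

Sxx = Σx² − (Σx)²/n = 672 − 540.8 = 131.2
Sxy = Σxy − (Σx)(Σy)/n = 1471 − 1383.2 = 87.8
Syy = Σy² − (Σy)²/n = 3657 − 3537.8 = 119.2
r = Sxy/√(Sxx·Syy) = 87.8/√(15639.04) = 87.8/125.056147 = 0.702085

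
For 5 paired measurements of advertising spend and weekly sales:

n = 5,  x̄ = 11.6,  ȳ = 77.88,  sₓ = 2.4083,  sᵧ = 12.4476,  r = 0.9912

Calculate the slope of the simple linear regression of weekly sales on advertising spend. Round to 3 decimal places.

5.123

b = r · sᵧ/sₓ = 0.9912 · 12.4476/2.4083 = 5.123141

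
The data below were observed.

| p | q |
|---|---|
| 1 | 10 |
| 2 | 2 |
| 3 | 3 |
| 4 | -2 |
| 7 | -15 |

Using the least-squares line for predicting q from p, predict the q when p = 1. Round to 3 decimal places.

n = 5, Σx = 17, Σy = -2, Σxy = -90, Σx² = 79
Sxx = Σx² − (Σx)²/n = 79 − 57.8 = 21.2
Sxy = Σxy − (Σx)(Σy)/n = -90 − (-6.8) = -83.2
b = Sxy/Sxx = -83.2/21.2 = -3.924528
a = ȳ − b·x̄ = -0.4 − (-3.924528)·3.4 = 12.943396
ŷ(1) = a + b·1 = 12.943396 + (-3.924528)·1 = 9.018868

9.019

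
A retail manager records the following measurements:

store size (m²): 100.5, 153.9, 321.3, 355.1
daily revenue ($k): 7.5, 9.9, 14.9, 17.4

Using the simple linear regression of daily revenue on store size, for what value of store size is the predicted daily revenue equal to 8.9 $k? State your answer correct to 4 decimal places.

n = 4, Σx = 930.8, Σy = 49.7, Σxy = 13243.47, Σx² = 263115.16
Sxx = Σx² − (Σx)²/n = 263115.16 − 216597.16 = 46518
Sxy = Σxy − (Σx)(Σy)/n = 13243.47 − 11565.19 = 1678.28
b = Sxy/Sxx = 1678.28/46518 = 0.036078
a = ȳ − b·x̄ = 12.425 − 0.036078·232.7 = 4.029631
Set a + b·x = 8.9: x = (8.9 − 4.029631) / 0.036078 = 134.995237

134.9952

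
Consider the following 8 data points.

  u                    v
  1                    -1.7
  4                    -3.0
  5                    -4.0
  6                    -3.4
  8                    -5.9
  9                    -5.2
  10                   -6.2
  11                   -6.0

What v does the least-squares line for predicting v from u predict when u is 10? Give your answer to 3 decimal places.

n = 8, Σx = 54, Σy = -35.4, Σxy = -276.1, Σx² = 444
Sxx = Σx² − (Σx)²/n = 444 − 364.5 = 79.5
Sxy = Σxy − (Σx)(Σy)/n = -276.1 − (-238.95) = -37.15
b = Sxy/Sxx = -37.15/79.5 = -0.467296
a = ȳ − b·x̄ = -4.425 − (-0.467296)·6.75 = -1.270755
ŷ(10) = a + b·10 = -1.270755 + (-0.467296)·10 = -5.943711

-5.944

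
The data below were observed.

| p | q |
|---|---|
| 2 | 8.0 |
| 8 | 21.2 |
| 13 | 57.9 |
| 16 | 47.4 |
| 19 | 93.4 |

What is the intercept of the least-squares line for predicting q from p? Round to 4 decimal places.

n = 5, Σx = 58, Σy = 227.9, Σxy = 3471.3, Σx² = 854
Sxx = Σx² − (Σx)²/n = 854 − 672.8 = 181.2
Sxy = Σxy − (Σx)(Σy)/n = 3471.3 − 2643.64 = 827.66
b = Sxy/Sxx = 827.66/181.2 = 4.567660
a = ȳ − b·x̄ = 45.58 − 4.567660·11.6 = -7.404857

-7.4049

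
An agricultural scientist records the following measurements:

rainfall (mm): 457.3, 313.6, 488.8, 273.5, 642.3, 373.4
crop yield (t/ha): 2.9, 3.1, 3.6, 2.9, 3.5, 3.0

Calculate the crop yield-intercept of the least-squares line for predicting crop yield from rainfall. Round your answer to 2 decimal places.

n = 6, Σx = 2548.9, Σy = 19, Σxy = 8219.41, Σx² = 1173172.79
Sxx = Σx² − (Σx)²/n = 1173172.79 − 1082815.201667 = 90357.588333
Sxy = Σxy − (Σx)(Σy)/n = 8219.41 − 8071.516667 = 147.893333
b = Sxy/Sxx = 147.893333/90357.588333 = 0.001637
a = ȳ − b·x̄ = 3.166667 − 0.001637·424.816667 = 2.471345

2.47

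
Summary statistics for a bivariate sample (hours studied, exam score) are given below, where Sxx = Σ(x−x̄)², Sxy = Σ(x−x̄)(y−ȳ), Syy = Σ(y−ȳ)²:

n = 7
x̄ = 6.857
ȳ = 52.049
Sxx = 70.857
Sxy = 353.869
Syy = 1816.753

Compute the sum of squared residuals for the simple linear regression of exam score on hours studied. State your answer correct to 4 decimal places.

49.4856

b = Sxy/Sxx = 353.869/70.857 = 4.994129
SSE = Syy − b·Sxy = 1816.753 − 4.994129·353.869 = 49.485558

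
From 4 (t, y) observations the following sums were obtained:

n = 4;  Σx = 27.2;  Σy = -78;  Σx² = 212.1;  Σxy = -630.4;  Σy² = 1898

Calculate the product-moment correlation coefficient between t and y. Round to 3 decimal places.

-0.989

Sxx = Σx² − (Σx)²/n = 212.1 − 184.96 = 27.14
Sxy = Σxy − (Σx)(Σy)/n = -630.4 − (-530.4) = -100
Syy = Σy² − (Σy)²/n = 1898 − 1521 = 377
r = Sxy/√(Sxx·Syy) = -100/√(10231.78) = -100/101.152261 = -0.988609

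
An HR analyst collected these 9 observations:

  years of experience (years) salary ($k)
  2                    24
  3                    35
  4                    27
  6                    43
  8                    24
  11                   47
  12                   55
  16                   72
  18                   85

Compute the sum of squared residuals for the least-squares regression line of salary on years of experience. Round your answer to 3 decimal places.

n = 9, Σx = 80, Σy = 412, Σxy = 4570, Σx² = 974, Σy² = 22598
Sxx = Σx² − (Σx)²/n = 974 − 711.111111 = 262.888889
Sxy = Σxy − (Σx)(Σy)/n = 4570 − 3662.222222 = 907.777778
Syy = Σy² − (Σy)²/n = 22598 − 18860.444444 = 3737.555556
b = Sxy/Sxx = 907.777778/262.888889 = 3.453085
SSE = Syy − b·Sxy = 3737.555556 − 3.453085·907.777778 = 602.921386

602.921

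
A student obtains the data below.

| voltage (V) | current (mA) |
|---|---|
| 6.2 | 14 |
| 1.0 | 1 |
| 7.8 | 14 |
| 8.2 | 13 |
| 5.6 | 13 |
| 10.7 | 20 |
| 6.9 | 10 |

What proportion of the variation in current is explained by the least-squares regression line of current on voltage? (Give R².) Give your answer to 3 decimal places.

n = 7, Σx = 46.4, Σy = 85, Σxy = 659.4, Σx² = 360.98, Σy² = 1231
Sxx = Σx² − (Σx)²/n = 360.98 − 307.565714 = 53.414286
Sxy = Σxy − (Σx)(Σy)/n = 659.4 − 563.428571 = 95.971429
Syy = Σy² − (Σy)²/n = 1231 − 1032.142857 = 198.857143
R² = Sxy²/(Sxx·Syy) = (95.971429)²/(53.414286·198.857143) = 0.867132

0.867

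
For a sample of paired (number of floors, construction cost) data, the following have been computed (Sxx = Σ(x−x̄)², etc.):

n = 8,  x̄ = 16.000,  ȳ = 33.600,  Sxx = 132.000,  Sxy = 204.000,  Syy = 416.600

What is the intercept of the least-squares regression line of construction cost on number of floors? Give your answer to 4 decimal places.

b = Sxy/Sxx = 204/132 = 1.545455
a = ȳ − b·x̄ = 33.6 − 1.545455·16 = 8.872727

8.8727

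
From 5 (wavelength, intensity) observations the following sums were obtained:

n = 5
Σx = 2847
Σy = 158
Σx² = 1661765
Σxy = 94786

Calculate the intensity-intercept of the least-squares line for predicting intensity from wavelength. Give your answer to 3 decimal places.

-35.872

Sxx = Σx² − (Σx)²/n = 1661765 − 1621081.8 = 40683.2
Sxy = Σxy − (Σx)(Σy)/n = 94786 − 89965.2 = 4820.8
b = Sxy/Sxx = 4820.8/40683.2 = 0.118496
a = ȳ − b·x̄ = 31.6 − 0.118496·569.4 = -35.871672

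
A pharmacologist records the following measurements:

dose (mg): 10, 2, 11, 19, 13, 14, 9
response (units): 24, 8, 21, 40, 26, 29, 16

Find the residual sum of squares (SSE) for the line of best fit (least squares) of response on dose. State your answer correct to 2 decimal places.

n = 7, Σx = 78, Σy = 164, Σxy = 2135, Σx² = 1032, Σy² = 4454
Sxx = Σx² − (Σx)²/n = 1032 − 869.142857 = 162.857143
Sxy = Σxy − (Σx)(Σy)/n = 2135 − 1827.428571 = 307.571429
Syy = Σy² − (Σy)²/n = 4454 − 3842.285714 = 611.714286
b = Sxy/Sxx = 307.571429/162.857143 = 1.888596
SSE = Syy − b·Sxy = 611.714286 − 1.888596·307.571429 = 30.835965

30.84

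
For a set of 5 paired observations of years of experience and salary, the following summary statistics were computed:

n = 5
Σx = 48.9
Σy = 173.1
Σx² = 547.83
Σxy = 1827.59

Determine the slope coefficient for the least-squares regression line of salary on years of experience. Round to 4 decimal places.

1.9353

Sxx = Σx² − (Σx)²/n = 547.83 − 478.242 = 69.588
Sxy = Σxy − (Σx)(Σy)/n = 1827.59 − 1692.918 = 134.672
b = Sxy/Sxx = 134.672/69.588 = 1.935276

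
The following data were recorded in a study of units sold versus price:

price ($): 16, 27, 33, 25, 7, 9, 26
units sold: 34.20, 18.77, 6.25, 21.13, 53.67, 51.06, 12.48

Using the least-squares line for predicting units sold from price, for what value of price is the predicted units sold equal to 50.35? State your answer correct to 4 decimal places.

8.5537

n = 7, Σx = 143, Σy = 197.56, Σxy = 2948.2, Σx² = 3505
Sxx = Σx² − (Σx)²/n = 3505 − 2921.285714 = 583.714286
Sxy = Σxy − (Σx)(Σy)/n = 2948.2 − 4035.868571 = -1087.668571
b = Sxy/Sxx = -1087.668571/583.714286 = -1.863358
a = ȳ − b·x̄ = 28.222857 − (-1.863358)·20.428571 = 66.288595
Set a + b·x = 50.35: x = (50.35 − 66.288595) / (-1.863358) = 8.553695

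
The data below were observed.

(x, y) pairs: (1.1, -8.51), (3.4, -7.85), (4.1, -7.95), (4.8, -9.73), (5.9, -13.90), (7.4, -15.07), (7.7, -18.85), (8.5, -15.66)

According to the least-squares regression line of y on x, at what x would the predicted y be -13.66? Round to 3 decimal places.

n = 8, Σx = 42.9, Σy = -97.52, Σxy = -587.133, Σx² = 273.73
Sxx = Σx² − (Σx)²/n = 273.73 − 230.05125 = 43.67875
Sxy = Σxy − (Σx)(Σy)/n = -587.133 − (-522.951) = -64.182
b = Sxy/Sxx = -64.182/43.67875 = -1.469410
a = ȳ − b·x̄ = -12.19 − (-1.469410)·5.3625 = -4.310288
Set a + b·x = -13.66: x = (-13.66 − (-4.310288)) / (-1.469410) = 6.362901

6.363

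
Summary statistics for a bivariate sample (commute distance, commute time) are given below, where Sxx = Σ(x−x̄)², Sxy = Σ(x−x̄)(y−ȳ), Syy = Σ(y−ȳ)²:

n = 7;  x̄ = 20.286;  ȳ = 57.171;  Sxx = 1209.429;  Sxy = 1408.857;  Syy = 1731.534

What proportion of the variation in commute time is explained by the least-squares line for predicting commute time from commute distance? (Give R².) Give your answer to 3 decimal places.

R² = Sxy²/(Sxx·Syy) = (1408.857)²/(1209.429·1731.534) = 0.947812

0.948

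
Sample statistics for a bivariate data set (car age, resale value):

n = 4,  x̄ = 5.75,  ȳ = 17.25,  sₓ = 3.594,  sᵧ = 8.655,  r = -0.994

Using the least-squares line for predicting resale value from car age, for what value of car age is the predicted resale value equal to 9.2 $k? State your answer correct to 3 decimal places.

b = r · sᵧ/sₓ = -0.994 · 8.655/3.594 = -2.393731
a = ȳ − b·x̄ = 17.25 − (-2.393731)·5.75 = 31.013955
Set a + b·x = 9.2: x = (9.2 − 31.013955) / (-2.393731) = 9.112951

9.113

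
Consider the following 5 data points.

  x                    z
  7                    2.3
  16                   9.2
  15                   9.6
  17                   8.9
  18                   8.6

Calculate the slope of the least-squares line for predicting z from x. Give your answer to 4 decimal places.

n = 5, Σx = 73, Σy = 38.6, Σxy = 613.4, Σx² = 1143
Sxx = Σx² − (Σx)²/n = 1143 − 1065.8 = 77.2
Sxy = Σxy − (Σx)(Σy)/n = 613.4 − 563.56 = 49.84
b = Sxy/Sxx = 49.84/77.2 = 0.645596

0.6456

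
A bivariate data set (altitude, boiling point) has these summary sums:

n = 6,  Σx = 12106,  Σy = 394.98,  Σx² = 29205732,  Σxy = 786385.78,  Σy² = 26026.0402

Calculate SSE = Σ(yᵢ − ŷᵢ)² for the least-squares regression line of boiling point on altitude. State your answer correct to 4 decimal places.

1.2114

Sxx = Σx² − (Σx)²/n = 29205732 − 24425872.666667 = 4779859.333333
Sxy = Σxy − (Σx)(Σy)/n = 786385.78 − 796937.98 = -10552.2
Syy = Σy² − (Σy)²/n = 26026.0402 − 26001.5334 = 24.5068
b = Sxy/Sxx = -10552.2/4779859.333333 = -0.002208
SSE = Syy − b·Sxy = 24.5068 − (-0.002208)·(-10552.2) = 1.211360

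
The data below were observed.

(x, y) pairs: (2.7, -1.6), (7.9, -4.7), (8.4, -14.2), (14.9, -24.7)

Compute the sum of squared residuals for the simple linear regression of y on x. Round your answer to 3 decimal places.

n = 4, Σx = 33.9, Σy = -45.2, Σxy = -528.76, Σx² = 362.27, Σy² = 836.38
Sxx = Σx² − (Σx)²/n = 362.27 − 287.3025 = 74.9675
Sxy = Σxy − (Σx)(Σy)/n = -528.76 − (-383.07) = -145.69
Syy = Σy² − (Σy)²/n = 836.38 − 510.76 = 325.62
b = Sxy/Sxx = -145.69/74.9675 = -1.943375
SSE = Syy − b·Sxy = 325.62 − (-1.943375)·(-145.69) = 42.489629

42.490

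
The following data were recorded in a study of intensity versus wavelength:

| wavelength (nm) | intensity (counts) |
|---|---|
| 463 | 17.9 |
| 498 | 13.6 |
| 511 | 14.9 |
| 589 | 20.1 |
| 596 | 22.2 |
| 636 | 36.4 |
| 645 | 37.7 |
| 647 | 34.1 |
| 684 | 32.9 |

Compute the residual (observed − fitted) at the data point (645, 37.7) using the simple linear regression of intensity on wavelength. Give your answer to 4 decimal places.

5.6498

n = 9, Σx = 5269, Σy = 229.8, Σxy = 139777.7, Σx² = 3132617
Sxx = Σx² − (Σx)²/n = 3132617 − 3084706.777778 = 47910.222222
Sxy = Σxy − (Σx)(Σy)/n = 139777.7 − 134535.133333 = 5242.566667
b = Sxy/Sxx = 5242.566667/47910.222222 = 0.109425
a = ȳ − b·x̄ = 25.533333 − 0.109425·585.444444 = -38.528810
ŷ(645) = -38.528810 + 0.109425·645 = 32.050188
residual = y − ŷ = 37.7 − 32.050188 = 5.649812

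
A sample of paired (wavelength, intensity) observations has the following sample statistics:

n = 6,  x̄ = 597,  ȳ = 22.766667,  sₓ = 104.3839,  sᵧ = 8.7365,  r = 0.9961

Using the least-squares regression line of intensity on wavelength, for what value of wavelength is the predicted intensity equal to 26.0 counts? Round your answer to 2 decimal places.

b = r · sᵧ/sₓ = 0.9961 · 8.7365/104.3839 = 0.083369
a = ȳ − b·x̄ = 22.766667 − 0.083369·597 = -27.004891
Set a + b·x = 26.0: x = (26.0 − (-27.004891)) / 0.083369 = 635.783190

635.78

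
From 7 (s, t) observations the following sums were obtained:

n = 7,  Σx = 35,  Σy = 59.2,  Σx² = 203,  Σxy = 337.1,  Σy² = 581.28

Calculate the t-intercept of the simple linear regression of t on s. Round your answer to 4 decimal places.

Sxx = Σx² − (Σx)²/n = 203 − 175 = 28
Sxy = Σxy − (Σx)(Σy)/n = 337.1 − 296 = 41.1
b = Sxy/Sxx = 41.1/28 = 1.467857
a = ȳ − b·x̄ = 8.457143 − 1.467857·5 = 1.117857

1.1179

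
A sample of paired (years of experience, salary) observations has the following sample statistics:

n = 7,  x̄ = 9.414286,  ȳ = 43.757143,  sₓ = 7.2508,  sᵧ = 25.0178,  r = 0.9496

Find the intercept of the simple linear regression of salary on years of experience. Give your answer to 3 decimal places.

b = r · sᵧ/sₓ = 0.9496 · 25.0178/7.2508 = 3.276453
a = ȳ − b·x̄ = 43.757143 − 3.276453·9.414286 = 12.911681

12.912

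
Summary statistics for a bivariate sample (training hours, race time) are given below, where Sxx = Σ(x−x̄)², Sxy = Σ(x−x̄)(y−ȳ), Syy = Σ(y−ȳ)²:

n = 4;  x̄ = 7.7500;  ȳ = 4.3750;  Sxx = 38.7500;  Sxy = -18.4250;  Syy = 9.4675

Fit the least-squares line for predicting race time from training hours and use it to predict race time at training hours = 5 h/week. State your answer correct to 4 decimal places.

b = Sxy/Sxx = -18.425/38.75 = -0.475484
a = ȳ − b·x̄ = 4.375 − (-0.475484)·7.75 = 8.06
ŷ(5) = a + b·5 = 8.06 + (-0.475484)·5 = 5.682581

5.6826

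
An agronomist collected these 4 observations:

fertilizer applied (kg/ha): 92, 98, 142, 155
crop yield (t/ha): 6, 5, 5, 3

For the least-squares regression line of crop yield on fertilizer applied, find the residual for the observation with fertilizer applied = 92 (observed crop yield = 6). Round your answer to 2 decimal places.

0.28

n = 4, Σx = 487, Σy = 19, Σxy = 2217, Σx² = 62257
Sxx = Σx² − (Σx)²/n = 62257 − 59292.25 = 2964.75
Sxy = Σxy − (Σx)(Σy)/n = 2217 − 2313.25 = -96.25
b = Sxy/Sxx = -96.25/2964.75 = -0.032465
a = ȳ − b·x̄ = 4.75 − (-0.032465)·121.75 = 8.702589
ŷ(92) = 8.702589 + (-0.032465)·92 = 5.715828
residual = y − ŷ = 6 − 5.715828 = 0.284172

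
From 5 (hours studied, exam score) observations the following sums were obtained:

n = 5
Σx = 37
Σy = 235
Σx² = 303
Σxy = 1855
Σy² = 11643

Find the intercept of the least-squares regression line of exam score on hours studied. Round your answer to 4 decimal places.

Sxx = Σx² − (Σx)²/n = 303 − 273.8 = 29.2
Sxy = Σxy − (Σx)(Σy)/n = 1855 − 1739 = 116
b = Sxy/Sxx = 116/29.2 = 3.972603
a = ȳ − b·x̄ = 47 − 3.972603·7.4 = 17.602740

17.6027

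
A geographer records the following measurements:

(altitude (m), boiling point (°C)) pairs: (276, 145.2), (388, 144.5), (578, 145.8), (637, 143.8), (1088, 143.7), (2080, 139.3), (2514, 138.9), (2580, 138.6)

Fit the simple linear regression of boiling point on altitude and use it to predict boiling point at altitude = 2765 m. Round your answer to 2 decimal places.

137.95

n = 8, Σx = 10141, Σy = 1139.8, Σxy = 1424886.4, Σx² = 19453313
Sxx = Σx² − (Σx)²/n = 19453313 − 12854985.125 = 6598327.875
Sxy = Σxy − (Σx)(Σy)/n = 1424886.4 − 1444838.975 = -19952.575
b = Sxy/Sxx = -19952.575/6598327.875 = -0.003024
a = ȳ − b·x̄ = 142.475 − (-0.003024)·1267.625 = 146.308150
ŷ(2765) = a + b·2765 = 146.308150 + (-0.003024)·2765 = 137.947112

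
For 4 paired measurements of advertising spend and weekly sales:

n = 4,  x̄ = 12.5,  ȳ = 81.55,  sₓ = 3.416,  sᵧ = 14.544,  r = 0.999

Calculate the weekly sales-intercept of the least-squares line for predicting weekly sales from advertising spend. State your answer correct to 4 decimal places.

b = r · sᵧ/sₓ = 0.999 · 14.544/3.416 = 4.253354
a = ȳ − b·x̄ = 81.55 − 4.253354·12.5 = 28.383080

28.3831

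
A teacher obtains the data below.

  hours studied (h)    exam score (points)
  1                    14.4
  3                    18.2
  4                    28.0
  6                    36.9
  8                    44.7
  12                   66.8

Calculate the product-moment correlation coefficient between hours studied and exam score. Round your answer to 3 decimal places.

0.994

n = 6, Σx = 34, Σy = 209, Σxy = 1561.6, Σx² = 270, Σy² = 9144.54
Sxx = Σx² − (Σx)²/n = 270 − 192.666667 = 77.333333
Sxy = Σxy − (Σx)(Σy)/n = 1561.6 − 1184.333333 = 377.266667
Syy = Σy² − (Σy)²/n = 9144.54 − 7280.166667 = 1864.373333
r = Sxy/√(Sxx·Syy) = 377.266667/√(144178.204444) = 377.266667/379.708052 = 0.993570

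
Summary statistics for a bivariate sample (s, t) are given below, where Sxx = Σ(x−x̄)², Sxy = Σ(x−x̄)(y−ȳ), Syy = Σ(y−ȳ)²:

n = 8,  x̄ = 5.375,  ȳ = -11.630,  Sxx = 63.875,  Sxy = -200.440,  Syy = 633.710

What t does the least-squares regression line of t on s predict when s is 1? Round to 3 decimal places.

b = Sxy/Sxx = -200.44/63.875 = -3.138004
a = ȳ − b·x̄ = -11.63 − (-3.138004)·5.375 = 5.236771
ŷ(1) = a + b·1 = 5.236771 + (-3.138004)·1 = 2.098767

2.099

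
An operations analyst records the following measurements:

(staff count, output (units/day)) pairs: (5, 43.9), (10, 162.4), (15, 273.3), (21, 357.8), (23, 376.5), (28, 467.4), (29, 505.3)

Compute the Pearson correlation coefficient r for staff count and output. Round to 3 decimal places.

0.995

n = 7, Σx = 131, Σy = 2186.6, Σxy = 49857.2, Σx² = 2945, Σy² = 846557.8
Sxx = Σx² − (Σx)²/n = 2945 − 2451.571429 = 493.428571
Sxy = Σxy − (Σx)(Σy)/n = 49857.2 − 40920.657143 = 8936.542857
Syy = Σy² − (Σy)²/n = 846557.8 − 683031.365714 = 163526.434286
r = Sxy/√(Sxx·Syy) = 8936.542857/√(80688614.860408) = 8936.542857/8982.684168 = 0.994863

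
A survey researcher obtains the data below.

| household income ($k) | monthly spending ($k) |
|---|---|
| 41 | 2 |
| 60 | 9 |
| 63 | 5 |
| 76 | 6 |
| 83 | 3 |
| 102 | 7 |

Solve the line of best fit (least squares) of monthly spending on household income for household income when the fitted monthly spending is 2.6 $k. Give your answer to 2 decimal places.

3.07

n = 6, Σx = 425, Σy = 32, Σxy = 2356, Σx² = 32319
Sxx = Σx² − (Σx)²/n = 32319 − 30104.166667 = 2214.833333
Sxy = Σxy − (Σx)(Σy)/n = 2356 − 2266.666667 = 89.333333
b = Sxy/Sxx = 89.333333/2214.833333 = 0.040334
a = ȳ − b·x̄ = 5.333333 − 0.040334·70.833333 = 2.476334
Set a + b·x = 2.6: x = (2.6 − 2.476334) / 0.040334 = 3.066045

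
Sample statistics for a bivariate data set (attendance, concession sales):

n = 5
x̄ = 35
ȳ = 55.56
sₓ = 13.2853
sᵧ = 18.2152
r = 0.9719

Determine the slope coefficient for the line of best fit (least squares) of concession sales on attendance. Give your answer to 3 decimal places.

b = r · sᵧ/sₓ = 0.9719 · 18.2152/13.2853 = 1.332552

1.333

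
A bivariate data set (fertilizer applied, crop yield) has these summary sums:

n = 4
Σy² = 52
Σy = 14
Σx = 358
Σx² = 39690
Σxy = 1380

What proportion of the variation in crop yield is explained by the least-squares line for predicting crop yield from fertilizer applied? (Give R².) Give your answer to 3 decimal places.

0.703

Sxx = Σx² − (Σx)²/n = 39690 − 32041 = 7649
Sxy = Σxy − (Σx)(Σy)/n = 1380 − 1253 = 127
Syy = Σy² − (Σy)²/n = 52 − 49 = 3
R² = Sxy²/(Sxx·Syy) = (127)²/(7649·3) = 0.702881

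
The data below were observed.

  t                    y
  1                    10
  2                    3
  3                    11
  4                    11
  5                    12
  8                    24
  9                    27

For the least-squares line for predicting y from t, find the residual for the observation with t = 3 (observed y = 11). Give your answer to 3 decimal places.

1.096

n = 7, Σx = 32, Σy = 98, Σxy = 588, Σx² = 200
Sxx = Σx² − (Σx)²/n = 200 − 146.285714 = 53.714286
Sxy = Σxy − (Σx)(Σy)/n = 588 − 448 = 140
b = Sxy/Sxx = 140/53.714286 = 2.606383
a = ȳ − b·x̄ = 14 − 2.606383·4.571429 = 2.085106
ŷ(3) = 2.085106 + 2.606383·3 = 9.904255
residual = y − ŷ = 11 − 9.904255 = 1.095745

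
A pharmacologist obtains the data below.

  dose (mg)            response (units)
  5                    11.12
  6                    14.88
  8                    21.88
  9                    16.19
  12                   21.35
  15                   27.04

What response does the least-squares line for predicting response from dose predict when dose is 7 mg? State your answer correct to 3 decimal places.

n = 6, Σx = 55, Σy = 112.46, Σxy = 1127.43, Σx² = 575
Sxx = Σx² − (Σx)²/n = 575 − 504.166667 = 70.833333
Sxy = Σxy − (Σx)(Σy)/n = 1127.43 − 1030.883333 = 96.546667
b = Sxy/Sxx = 96.546667/70.833333 = 1.363012
a = ȳ − b·x̄ = 18.743333 − 1.363012·9.166667 = 6.249059
ŷ(7) = a + b·7 = 6.249059 + 1.363012·7 = 15.790141

15.790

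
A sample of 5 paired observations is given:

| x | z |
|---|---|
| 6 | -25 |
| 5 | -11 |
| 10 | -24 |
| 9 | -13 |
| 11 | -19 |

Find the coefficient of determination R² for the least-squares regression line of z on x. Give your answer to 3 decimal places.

0.065

n = 5, Σx = 41, Σy = -92, Σxy = -771, Σx² = 363, Σy² = 1852
Sxx = Σx² − (Σx)²/n = 363 − 336.2 = 26.8
Sxy = Σxy − (Σx)(Σy)/n = -771 − (-754.4) = -16.6
Syy = Σy² − (Σy)²/n = 1852 − 1692.8 = 159.2
R² = Sxy²/(Sxx·Syy) = (-16.6)²/(26.8·159.2) = 0.064586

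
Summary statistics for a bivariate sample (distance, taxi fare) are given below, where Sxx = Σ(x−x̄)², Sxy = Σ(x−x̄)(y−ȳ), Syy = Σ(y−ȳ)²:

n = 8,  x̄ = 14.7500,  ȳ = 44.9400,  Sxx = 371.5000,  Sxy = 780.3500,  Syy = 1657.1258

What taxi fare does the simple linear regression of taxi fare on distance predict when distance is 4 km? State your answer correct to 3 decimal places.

b = Sxy/Sxx = 780.35/371.5 = 2.100538
a = ȳ − b·x̄ = 44.94 − 2.100538·14.75 = 13.957059
ŷ(4) = a + b·4 = 13.957059 + 2.100538·4 = 22.359213

22.359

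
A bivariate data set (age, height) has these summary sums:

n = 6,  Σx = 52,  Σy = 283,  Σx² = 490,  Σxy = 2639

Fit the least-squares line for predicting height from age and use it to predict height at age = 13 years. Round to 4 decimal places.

Sxx = Σx² − (Σx)²/n = 490 − 450.666667 = 39.333333
Sxy = Σxy − (Σx)(Σy)/n = 2639 − 2452.666667 = 186.333333
b = Sxy/Sxx = 186.333333/39.333333 = 4.737288
a = ȳ − b·x̄ = 47.166667 − 4.737288·8.666667 = 6.110169
ŷ(13) = a + b·13 = 6.110169 + 4.737288·13 = 67.694915

67.6949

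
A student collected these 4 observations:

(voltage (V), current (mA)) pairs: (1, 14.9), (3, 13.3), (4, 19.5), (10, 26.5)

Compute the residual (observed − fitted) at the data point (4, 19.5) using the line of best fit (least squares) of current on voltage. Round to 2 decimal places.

1.66

n = 4, Σx = 18, Σy = 74.2, Σxy = 397.8, Σx² = 126
Sxx = Σx² − (Σx)²/n = 126 − 81 = 45
Sxy = Σxy − (Σx)(Σy)/n = 397.8 − 333.9 = 63.9
b = Sxy/Sxx = 63.9/45 = 1.42
a = ȳ − b·x̄ = 18.55 − 1.42·4.5 = 12.16
ŷ(4) = 12.16 + 1.42·4 = 17.84
residual = y − ŷ = 19.5 − 17.84 = 1.66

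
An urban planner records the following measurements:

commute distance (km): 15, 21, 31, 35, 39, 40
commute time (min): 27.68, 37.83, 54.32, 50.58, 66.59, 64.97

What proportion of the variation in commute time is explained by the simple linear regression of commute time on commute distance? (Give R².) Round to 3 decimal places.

0.943

n = 6, Σx = 181, Σy = 301.97, Σxy = 9859.66, Σx² = 5973, Σy² = 16361.6191
Sxx = Σx² − (Σx)²/n = 5973 − 5460.166667 = 512.833333
Sxy = Σxy − (Σx)(Σy)/n = 9859.66 − 9109.428333 = 750.231667
Syy = Σy² − (Σy)²/n = 16361.6191 − 15197.646817 = 1163.972283
R² = Sxy²/(Sxx·Syy) = (750.231667)²/(512.833333·1163.972283) = 0.942914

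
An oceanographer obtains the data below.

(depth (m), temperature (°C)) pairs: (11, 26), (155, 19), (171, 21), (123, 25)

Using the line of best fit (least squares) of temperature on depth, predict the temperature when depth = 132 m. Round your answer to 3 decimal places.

22.132

n = 4, Σx = 460, Σy = 91, Σxy = 9897, Σx² = 68516
Sxx = Σx² − (Σx)²/n = 68516 − 52900 = 15616
Sxy = Σxy − (Σx)(Σy)/n = 9897 − 10465 = -568
b = Sxy/Sxx = -568/15616 = -0.036373
a = ȳ − b·x̄ = 22.75 − (-0.036373)·115 = 26.932889
ŷ(132) = a + b·132 = 26.932889 + (-0.036373)·132 = 22.131660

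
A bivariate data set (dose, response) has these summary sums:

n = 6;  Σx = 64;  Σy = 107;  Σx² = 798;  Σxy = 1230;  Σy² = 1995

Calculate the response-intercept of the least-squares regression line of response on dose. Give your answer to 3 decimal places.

9.633

Sxx = Σx² − (Σx)²/n = 798 − 682.666667 = 115.333333
Sxy = Σxy − (Σx)(Σy)/n = 1230 − 1141.333333 = 88.666667
b = Sxy/Sxx = 88.666667/115.333333 = 0.768786
a = ȳ − b·x̄ = 17.833333 − 0.768786·10.666667 = 9.632948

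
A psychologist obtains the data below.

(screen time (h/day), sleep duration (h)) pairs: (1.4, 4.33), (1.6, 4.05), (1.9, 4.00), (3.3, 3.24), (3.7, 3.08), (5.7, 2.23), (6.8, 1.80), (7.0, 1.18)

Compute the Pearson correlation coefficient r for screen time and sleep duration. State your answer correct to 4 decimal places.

-0.9907

n = 8, Σx = 31.4, Σy = 23.91, Σxy = 75.441, Σx² = 160.44, Σy² = 80.7407
Sxx = Σx² − (Σx)²/n = 160.44 − 123.245 = 37.195
Sxy = Σxy − (Σx)(Σy)/n = 75.441 − 93.84675 = -18.40575
Syy = Σy² − (Σy)²/n = 80.7407 − 71.461012 = 9.279687
r = Sxy/√(Sxx·Syy) = -18.40575/√(345.157977) = -18.40575/18.578428 = -0.990705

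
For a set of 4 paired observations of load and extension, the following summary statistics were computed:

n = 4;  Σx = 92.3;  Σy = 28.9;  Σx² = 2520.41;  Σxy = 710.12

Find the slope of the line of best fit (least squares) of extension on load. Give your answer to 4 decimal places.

Sxx = Σx² − (Σx)²/n = 2520.41 − 2129.8225 = 390.5875
Sxy = Σxy − (Σx)(Σy)/n = 710.12 − 666.8675 = 43.2525
b = Sxy/Sxx = 43.2525/390.5875 = 0.110737

0.1107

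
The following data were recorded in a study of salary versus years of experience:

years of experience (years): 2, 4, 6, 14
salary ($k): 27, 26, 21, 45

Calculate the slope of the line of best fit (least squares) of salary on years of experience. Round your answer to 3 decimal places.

1.693

n = 4, Σx = 26, Σy = 119, Σxy = 914, Σx² = 252
Sxx = Σx² − (Σx)²/n = 252 − 169 = 83
Sxy = Σxy − (Σx)(Σy)/n = 914 − 773.5 = 140.5
b = Sxy/Sxx = 140.5/83 = 1.692771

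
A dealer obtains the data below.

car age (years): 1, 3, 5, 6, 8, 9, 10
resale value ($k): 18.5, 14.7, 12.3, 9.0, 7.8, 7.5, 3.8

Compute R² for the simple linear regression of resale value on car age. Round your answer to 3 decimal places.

n = 7, Σx = 42, Σy = 73.6, Σxy = 346, Σx² = 316, Σy² = 922.16
Sxx = Σx² − (Σx)²/n = 316 − 252 = 64
Sxy = Σxy − (Σx)(Σy)/n = 346 − 441.6 = -95.6
Syy = Σy² − (Σy)²/n = 922.16 − 773.851429 = 148.308571
R² = Sxy²/(Sxx·Syy) = (-95.6)²/(64·148.308571) = 0.962874

0.963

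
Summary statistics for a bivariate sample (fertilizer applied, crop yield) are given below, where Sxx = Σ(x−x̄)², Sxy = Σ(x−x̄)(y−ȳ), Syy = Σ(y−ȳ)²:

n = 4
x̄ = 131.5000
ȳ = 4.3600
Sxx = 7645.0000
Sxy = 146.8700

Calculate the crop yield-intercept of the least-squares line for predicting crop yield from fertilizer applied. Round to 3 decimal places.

b = Sxy/Sxx = 146.87/7645 = 0.019211
a = ȳ − b·x̄ = 4.36 − 0.019211·131.5 = 1.833721

1.834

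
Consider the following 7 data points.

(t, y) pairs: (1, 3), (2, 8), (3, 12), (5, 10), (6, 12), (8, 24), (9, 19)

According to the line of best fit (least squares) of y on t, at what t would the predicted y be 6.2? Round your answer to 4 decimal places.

1.7523

n = 7, Σx = 34, Σy = 88, Σxy = 540, Σx² = 220
Sxx = Σx² − (Σx)²/n = 220 − 165.142857 = 54.857143
Sxy = Σxy − (Σx)(Σy)/n = 540 − 427.428571 = 112.571429
b = Sxy/Sxx = 112.571429/54.857143 = 2.052083
a = ȳ − b·x̄ = 12.571429 − 2.052083·4.857143 = 2.604167
Set a + b·x = 6.2: x = (6.2 − 2.604167) / 2.052083 = 1.752284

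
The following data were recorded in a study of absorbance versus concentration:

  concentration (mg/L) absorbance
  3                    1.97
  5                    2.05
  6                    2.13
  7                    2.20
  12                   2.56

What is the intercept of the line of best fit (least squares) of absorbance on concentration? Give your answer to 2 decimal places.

n = 5, Σx = 33, Σy = 10.91, Σxy = 75.06, Σx² = 263
Sxx = Σx² − (Σx)²/n = 263 − 217.8 = 45.2
Sxy = Σxy − (Σx)(Σy)/n = 75.06 − 72.006 = 3.054
b = Sxy/Sxx = 3.054/45.2 = 0.067566
a = ȳ − b·x̄ = 2.182 − 0.067566·6.6 = 1.736062

1.74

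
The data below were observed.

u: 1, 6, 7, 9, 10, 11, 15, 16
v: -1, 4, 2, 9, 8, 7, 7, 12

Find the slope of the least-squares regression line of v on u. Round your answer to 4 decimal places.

n = 8, Σx = 75, Σy = 48, Σxy = 572, Σx² = 869
Sxx = Σx² − (Σx)²/n = 869 − 703.125 = 165.875
Sxy = Σxy − (Σx)(Σy)/n = 572 − 450 = 122
b = Sxy/Sxx = 122/165.875 = 0.735494

0.7355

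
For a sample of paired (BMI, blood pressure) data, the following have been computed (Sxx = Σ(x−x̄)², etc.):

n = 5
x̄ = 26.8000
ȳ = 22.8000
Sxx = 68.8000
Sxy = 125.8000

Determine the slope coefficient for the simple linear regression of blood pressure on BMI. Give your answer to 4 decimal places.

b = Sxy/Sxx = 125.8/68.8 = 1.828488

1.8285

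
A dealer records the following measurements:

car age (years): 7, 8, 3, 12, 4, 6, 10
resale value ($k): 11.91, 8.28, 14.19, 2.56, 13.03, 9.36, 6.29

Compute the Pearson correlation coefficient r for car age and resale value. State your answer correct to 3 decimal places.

n = 7, Σx = 50, Σy = 65.62, Σxy = 394.08, Σx² = 418, Σy² = 715.2708
Sxx = Σx² − (Σx)²/n = 418 − 357.142857 = 60.857143
Sxy = Σxy − (Σx)(Σy)/n = 394.08 − 468.714286 = -74.634286
Syy = Σy² − (Σy)²/n = 715.2708 − 615.140629 = 100.130171
r = Sxy/√(Sxx·Syy) = -74.634286/√(6093.636147) = -74.634286/78.061746 = -0.956093

-0.956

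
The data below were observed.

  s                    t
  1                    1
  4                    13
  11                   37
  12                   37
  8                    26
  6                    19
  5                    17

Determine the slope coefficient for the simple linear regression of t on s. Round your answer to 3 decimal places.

3.323

n = 7, Σx = 47, Σy = 150, Σxy = 1311, Σx² = 407
Sxx = Σx² − (Σx)²/n = 407 − 315.571429 = 91.428571
Sxy = Σxy − (Σx)(Σy)/n = 1311 − 1007.142857 = 303.857143
b = Sxy/Sxx = 303.857143/91.428571 = 3.323437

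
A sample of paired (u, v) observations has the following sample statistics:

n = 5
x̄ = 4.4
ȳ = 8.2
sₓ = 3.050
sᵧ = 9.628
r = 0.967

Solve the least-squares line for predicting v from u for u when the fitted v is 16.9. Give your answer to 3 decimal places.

7.250

b = r · sᵧ/sₓ = 0.967 · 9.628/3.05 = 3.052550
a = ȳ − b·x̄ = 8.2 − 3.052550·4.4 = -5.231218
Set a + b·x = 16.9: x = (16.9 − (-5.231218)) / 3.052550 = 7.250077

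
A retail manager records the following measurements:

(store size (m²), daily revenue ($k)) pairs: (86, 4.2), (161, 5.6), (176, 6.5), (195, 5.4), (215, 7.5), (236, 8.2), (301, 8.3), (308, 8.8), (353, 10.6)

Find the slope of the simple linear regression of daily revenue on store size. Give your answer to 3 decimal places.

n = 9, Σx = 2031, Σy = 65.1, Σxy = 15958, Σx² = 514313
Sxx = Σx² − (Σx)²/n = 514313 − 458329 = 55984
Sxy = Σxy − (Σx)(Σy)/n = 15958 − 14690.9 = 1267.1
b = Sxy/Sxx = 1267.1/55984 = 0.022633

0.023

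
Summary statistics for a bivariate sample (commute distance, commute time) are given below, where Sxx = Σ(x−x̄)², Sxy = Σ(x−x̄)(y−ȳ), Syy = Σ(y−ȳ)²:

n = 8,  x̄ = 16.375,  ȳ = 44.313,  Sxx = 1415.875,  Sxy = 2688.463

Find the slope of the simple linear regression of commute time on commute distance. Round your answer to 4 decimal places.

1.8988

b = Sxy/Sxx = 2688.463/1415.875 = 1.898800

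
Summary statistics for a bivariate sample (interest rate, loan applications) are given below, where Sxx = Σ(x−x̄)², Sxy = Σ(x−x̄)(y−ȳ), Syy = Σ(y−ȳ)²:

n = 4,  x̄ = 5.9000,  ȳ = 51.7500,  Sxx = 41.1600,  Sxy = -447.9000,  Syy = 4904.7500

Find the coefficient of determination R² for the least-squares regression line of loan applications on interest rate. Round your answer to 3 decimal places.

R² = Sxy²/(Sxx·Syy) = (-447.9)²/(41.16·4904.75) = 0.993733

0.994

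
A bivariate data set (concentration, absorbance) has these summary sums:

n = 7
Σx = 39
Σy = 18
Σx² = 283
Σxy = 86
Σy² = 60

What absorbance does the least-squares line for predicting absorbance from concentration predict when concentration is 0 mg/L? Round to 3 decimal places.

Sxx = Σx² − (Σx)²/n = 283 − 217.285714 = 65.714286
Sxy = Σxy − (Σx)(Σy)/n = 86 − 100.285714 = -14.285714
b = Sxy/Sxx = -14.285714/65.714286 = -0.217391
a = ȳ − b·x̄ = 2.571429 − (-0.217391)·5.571429 = 3.782609
ŷ(0) = a + b·0 = 3.782609 + (-0.217391)·0 = 3.782609

3.783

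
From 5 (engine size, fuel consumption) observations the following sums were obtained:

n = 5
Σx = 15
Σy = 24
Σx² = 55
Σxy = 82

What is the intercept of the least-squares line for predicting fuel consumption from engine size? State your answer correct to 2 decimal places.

1.80

Sxx = Σx² − (Σx)²/n = 55 − 45 = 10
Sxy = Σxy − (Σx)(Σy)/n = 82 − 72 = 10
b = Sxy/Sxx = 10/10 = 1
a = ȳ − b·x̄ = 4.8 − 1·3 = 1.8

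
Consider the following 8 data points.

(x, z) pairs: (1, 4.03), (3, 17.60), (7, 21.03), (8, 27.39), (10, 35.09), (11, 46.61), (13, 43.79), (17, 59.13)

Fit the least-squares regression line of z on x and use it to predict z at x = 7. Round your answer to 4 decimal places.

25.9891

n = 8, Σx = 70, Σy = 254.67, Σxy = 2861.25, Σx² = 802
Sxx = Σx² − (Σx)²/n = 802 − 612.5 = 189.5
Sxy = Σxy − (Σx)(Σy)/n = 2861.25 − 2228.3625 = 632.8875
b = Sxy/Sxx = 632.8875/189.5 = 3.339776
a = ȳ − b·x̄ = 31.83375 − 3.339776·8.75 = 2.610712
ŷ(7) = a + b·7 = 2.610712 + 3.339776·7 = 25.989142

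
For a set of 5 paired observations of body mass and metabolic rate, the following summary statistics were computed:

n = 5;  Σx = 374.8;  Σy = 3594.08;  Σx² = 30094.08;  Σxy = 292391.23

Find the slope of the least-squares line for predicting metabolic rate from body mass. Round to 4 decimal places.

11.4948

Sxx = Σx² − (Σx)²/n = 30094.08 − 28095.008 = 1999.072
Sxy = Σxy − (Σx)(Σy)/n = 292391.23 − 269412.2368 = 22978.9932
b = Sxy/Sxx = 22978.9932/1999.072 = 11.494830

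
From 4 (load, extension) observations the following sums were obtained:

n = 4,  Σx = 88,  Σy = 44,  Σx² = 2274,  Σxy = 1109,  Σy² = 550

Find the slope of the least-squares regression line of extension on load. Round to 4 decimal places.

Sxx = Σx² − (Σx)²/n = 2274 − 1936 = 338
Sxy = Σxy − (Σx)(Σy)/n = 1109 − 968 = 141
b = Sxy/Sxx = 141/338 = 0.417160

0.4172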